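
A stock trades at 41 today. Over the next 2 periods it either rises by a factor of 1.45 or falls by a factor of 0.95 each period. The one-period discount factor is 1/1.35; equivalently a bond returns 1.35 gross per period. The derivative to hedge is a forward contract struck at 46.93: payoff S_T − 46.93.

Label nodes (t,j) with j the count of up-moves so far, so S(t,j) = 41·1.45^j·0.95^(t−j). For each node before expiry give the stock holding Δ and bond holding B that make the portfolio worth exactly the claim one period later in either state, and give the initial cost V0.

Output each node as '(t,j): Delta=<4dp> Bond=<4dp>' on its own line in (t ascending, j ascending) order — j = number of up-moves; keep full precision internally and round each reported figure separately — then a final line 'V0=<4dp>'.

Under the risk-neutral measure, an up-move has probability p* = (R−d)/(u−d) = 0.8000 and values discount at R = 1.35.
Terminal values V(2,·): V(2,0)=-9.9275, V(2,1)=9.5475, V(2,2)=39.2725
  t=1,j=0: stock 38.9500 → up 56.4775 (V=9.5475), down 37.0025 (V=-9.9275). Price 4.1870; hedge Δ=1.0000, bond B=-34.7630.
  t=1,j=1: stock 59.4500 → up 86.2025 (V=39.2725), down 56.4775 (V=9.5475). Price 24.6870; hedge Δ=1.0000, bond B=-34.7630.
  t=0,j=0: stock 41.0000 → up 59.4500 (V=24.6870), down 38.9500 (V=4.1870). Price 15.2497; hedge Δ=1.0000, bond B=-25.7503.
Self-financing check: at every node Δ·S+B equals the discounted successor values.

(0,0): Delta=1.0000 Bond=-25.7503
(1,0): Delta=1.0000 Bond=-34.7630
(1,1): Delta=1.0000 Bond=-34.7630
V0=15.2497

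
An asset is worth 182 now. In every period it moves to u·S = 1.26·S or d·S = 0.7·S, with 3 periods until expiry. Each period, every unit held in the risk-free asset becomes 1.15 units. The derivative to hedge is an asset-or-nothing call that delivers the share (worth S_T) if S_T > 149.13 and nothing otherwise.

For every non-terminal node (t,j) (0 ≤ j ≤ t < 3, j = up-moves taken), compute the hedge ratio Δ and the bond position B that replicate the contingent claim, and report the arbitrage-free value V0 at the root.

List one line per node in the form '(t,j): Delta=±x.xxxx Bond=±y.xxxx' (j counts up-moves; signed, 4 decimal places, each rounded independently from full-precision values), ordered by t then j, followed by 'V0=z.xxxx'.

(0,0): Delta=1.2489 Bond=-52.4791
(1,0): Delta=1.9810 Bond=-153.6206
(1,1): Delta=1.1495 Bond=-37.5517
(2,0): Delta=0.0000 Bond=0.0000
(2,1): Delta=2.2500 Bond=-219.8481
(2,2): Delta=1.0000 Bond=0.0000
V0=174.8167

No-arbitrage ⇒ martingale measure with p* = (R−d)/(u−d) = 0.8036.
At expiry t=3: V(3,0)=0.0000, V(3,1)=0.0000, V(3,2)=202.2602, V(3,3)=364.0684
Node (2,0) S=89.1800: V=(p*·0.0000+(1−p*)·0.0000)/1.15=0.0000; Δ=(0.0000−0.0000)/(112.3668−62.4260)=0.0000; B=V−Δ·S=0.0000
Node (2,1) S=160.5240: V=(p*·202.2602+(1−p*)·0.0000)/1.15=141.3309; Δ=(202.2602−0.0000)/(202.2602−112.3668)=2.2500; B=V−Δ·S=-219.8481
Node (2,2) S=288.9432: V=(p*·364.0684+(1−p*)·202.2602)/1.15=288.9432; Δ=(364.0684−202.2602)/(364.0684−202.2602)=1.0000; B=V−Δ·S=0.0000
Node (1,0) S=127.4000: V=(p*·141.3309+(1−p*)·0.0000)/1.15=98.7561; Δ=(141.3309−0.0000)/(160.5240−89.1800)=1.9810; B=V−Δ·S=-153.6206
Node (1,1) S=229.3200: V=(p*·288.9432+(1−p*)·141.3309)/1.15=226.0417; Δ=(288.9432−141.3309)/(288.9432−160.5240)=1.1495; B=V−Δ·S=-37.5517
Node (0,0) S=182.0000: V=(p*·226.0417+(1−p*)·98.7561)/1.15=174.8167; Δ=(226.0417−98.7561)/(229.3200−127.4000)=1.2489; B=V−Δ·S=-52.4791
Root portfolio cost Δ·182+B reproduces V0=174.8167.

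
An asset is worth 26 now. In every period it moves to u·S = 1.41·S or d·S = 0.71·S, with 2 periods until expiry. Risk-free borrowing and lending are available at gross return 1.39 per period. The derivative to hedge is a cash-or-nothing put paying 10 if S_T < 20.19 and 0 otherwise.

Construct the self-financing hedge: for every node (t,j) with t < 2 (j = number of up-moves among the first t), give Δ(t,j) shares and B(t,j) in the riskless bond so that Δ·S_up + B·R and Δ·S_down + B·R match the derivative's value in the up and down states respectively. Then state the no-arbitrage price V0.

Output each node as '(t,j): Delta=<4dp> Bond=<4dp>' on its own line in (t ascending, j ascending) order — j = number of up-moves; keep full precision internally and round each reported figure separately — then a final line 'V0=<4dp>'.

(0,0): Delta=-0.0113 Bond=0.2979
(1,0): Delta=-0.7739 Bond=14.4913
(1,1): Delta=0.0000 Bond=0.0000
V0=0.0042

Risk-neutral probability p* = (R−d)/(u−d) = (1.39−0.71)/(1.41−0.71) = 0.9714.
Terminal payoffs: V(2,0)=10.0000, V(2,1)=0.0000, V(2,2)=0.0000
Node (1,0) S=18.4600: V=(p*·0.0000+(1−p*)·10.0000)/1.39=0.2055; Δ=(0.0000−10.0000)/(26.0286−13.1066)=-0.7739; B=V−Δ·S=14.4913
Node (1,1) S=36.6600: V=(p*·0.0000+(1−p*)·0.0000)/1.39=0.0000; Δ=(0.0000−0.0000)/(51.6906−26.0286)=0.0000; B=V−Δ·S=0.0000
Node (0,0) S=26.0000: V=(p*·0.0000+(1−p*)·0.2055)/1.39=0.0042; Δ=(0.0000−0.2055)/(36.6600−18.4600)=-0.0113; B=V−Δ·S=0.2979
Check: Δ(0,0)·S0 + B(0,0) = 0.0042 = V0.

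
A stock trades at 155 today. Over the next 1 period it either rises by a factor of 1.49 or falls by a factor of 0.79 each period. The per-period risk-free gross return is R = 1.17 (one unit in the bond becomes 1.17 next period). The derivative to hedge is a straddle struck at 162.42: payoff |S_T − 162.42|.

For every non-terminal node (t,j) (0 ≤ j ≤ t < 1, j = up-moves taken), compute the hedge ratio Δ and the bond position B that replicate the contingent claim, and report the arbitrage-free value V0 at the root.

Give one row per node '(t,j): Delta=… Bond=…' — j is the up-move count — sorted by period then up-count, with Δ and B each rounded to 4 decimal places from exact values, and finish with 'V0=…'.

Under the risk-neutral measure, an up-move has probability p* = (R−d)/(u−d) = 0.5429 and values discount at R = 1.17.
Terminal payoffs: V(1,0)=39.9700, V(1,1)=68.5300
Node (0,0) S=155.0000: V=(p*·68.5300+(1−p*)·39.9700)/1.17=47.4137; Δ=(68.5300−39.9700)/(230.9500−122.4500)=0.2632; B=V−Δ·S=6.6137
Root portfolio cost Δ·155+B reproduces V0=47.4137.

(0,0): Delta=0.2632 Bond=6.6137
V0=47.4137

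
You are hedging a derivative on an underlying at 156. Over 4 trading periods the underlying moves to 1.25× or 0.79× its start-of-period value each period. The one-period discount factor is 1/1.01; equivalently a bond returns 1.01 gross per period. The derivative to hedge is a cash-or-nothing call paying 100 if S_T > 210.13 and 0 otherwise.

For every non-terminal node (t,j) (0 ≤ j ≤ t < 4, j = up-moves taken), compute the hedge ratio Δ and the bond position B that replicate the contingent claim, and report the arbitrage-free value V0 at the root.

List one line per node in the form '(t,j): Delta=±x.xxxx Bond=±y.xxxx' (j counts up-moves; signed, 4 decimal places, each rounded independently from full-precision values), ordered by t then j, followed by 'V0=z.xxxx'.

(0,0): Delta=0.4842 Bond=-48.5739
(1,0): Delta=0.3955 Bond=-38.1272
(1,1): Delta=0.5454 Bond=-60.9860
(2,0): Delta=0.0000 Bond=0.0000
(2,1): Delta=0.6682 Bond=-80.5177
(2,2): Delta=0.4607 Bond=-40.9538
(3,0): Delta=0.0000 Bond=0.0000
(3,1): Delta=0.0000 Bond=0.0000
(3,2): Delta=1.1289 Bond=-170.0387
(3,3): Delta=0.0000 Bond=99.0099
V0=26.9670

Since d<R<u, set p* = (R−d)/(u−d) = 0.4783; price each node as the discounted p*-expectation of its children.
Terminal values V(4,·): V(4,0)=0.0000, V(4,1)=0.0000, V(4,2)=0.0000, V(4,3)=100.0000, V(4,4)=100.0000
Node (3,0) S=76.9141: V=(p*·0.0000+(1−p*)·0.0000)/1.01=0.0000; Δ=(0.0000−0.0000)/(96.1426−60.7621)=0.0000; B=V−Δ·S=0.0000
Node (3,1) S=121.6995: V=(p*·0.0000+(1−p*)·0.0000)/1.01=0.0000; Δ=(0.0000−0.0000)/(152.1244−96.1426)=0.0000; B=V−Δ·S=0.0000
Node (3,2) S=192.5625: V=(p*·100.0000+(1−p*)·0.0000)/1.01=47.3526; Δ=(100.0000−0.0000)/(240.7031−152.1244)=1.1289; B=V−Δ·S=-170.0387
Node (3,3) S=304.6875: V=(p*·100.0000+(1−p*)·100.0000)/1.01=99.0099; Δ=(100.0000−100.0000)/(380.8594−240.7031)=0.0000; B=V−Δ·S=99.0099
Node (2,0) S=97.3596: V=(p*·0.0000+(1−p*)·0.0000)/1.01=0.0000; Δ=(0.0000−0.0000)/(121.6995−76.9141)=0.0000; B=V−Δ·S=0.0000
Node (2,1) S=154.0500: V=(p*·47.3526+(1−p*)·0.0000)/1.01=22.4227; Δ=(47.3526−0.0000)/(192.5625−121.6995)=0.6682; B=V−Δ·S=-80.5177
Node (2,2) S=243.7500: V=(p*·99.0099+(1−p*)·47.3526)/1.01=71.3448; Δ=(99.0099−47.3526)/(304.6875−192.5625)=0.4607; B=V−Δ·S=-40.9538
Node (1,0) S=123.2400: V=(p*·22.4227+(1−p*)·0.0000)/1.01=10.6177; Δ=(22.4227−0.0000)/(154.0500−97.3596)=0.3955; B=V−Δ·S=-38.1272
Node (1,1) S=195.0000: V=(p*·71.3448+(1−p*)·22.4227)/1.01=45.3665; Δ=(71.3448−22.4227)/(243.7500−154.0500)=0.5454; B=V−Δ·S=-60.9860
Node (0,0) S=156.0000: V=(p*·45.3665+(1−p*)·10.6177)/1.01=26.9670; Δ=(45.3665−10.6177)/(195.0000−123.2400)=0.4842; B=V−Δ·S=-48.5739
Root portfolio cost Δ·156+B reproduces V0=26.9670.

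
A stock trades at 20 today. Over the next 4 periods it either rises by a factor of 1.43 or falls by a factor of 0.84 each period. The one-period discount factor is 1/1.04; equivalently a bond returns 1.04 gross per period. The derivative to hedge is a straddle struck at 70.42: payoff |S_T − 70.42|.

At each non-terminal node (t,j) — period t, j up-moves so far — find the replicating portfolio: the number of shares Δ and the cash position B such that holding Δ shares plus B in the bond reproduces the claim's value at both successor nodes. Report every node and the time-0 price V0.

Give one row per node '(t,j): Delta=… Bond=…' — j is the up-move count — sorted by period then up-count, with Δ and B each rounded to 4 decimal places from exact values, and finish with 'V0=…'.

The replicating-portfolio and risk-neutral prices coincide; use p* = (1.04−0.84)/(1.43−0.84) = 0.3390 for the latter.
At expiry t=4: V(4,0)=60.4626, V(4,1)=53.4687, V(4,2)=41.5624, V(4,3)=21.2933, V(4,4)=13.2123
  t=3,j=0: stock 11.8541 → up 16.9513 (V=53.4687), down 9.9574 (V=60.4626). Price 55.8575; hedge Δ=-1.0000, bond B=67.7115.
  t=3,j=1: stock 20.1802 → up 28.8576 (V=41.5624), down 16.9513 (V=53.4687). Price 47.5314; hedge Δ=-1.0000, bond B=67.7115.
  t=3,j=2: stock 34.3543 → up 49.1267 (V=21.2933), down 28.8576 (V=41.5624). Price 33.3572; hedge Δ=-1.0000, bond B=67.7115.
  t=3,j=3: stock 58.4841 → up 83.6323 (V=13.2123), down 49.1267 (V=21.2933). Price 17.8404; hedge Δ=-0.2342, bond B=31.5370.
  t=2,j=0: stock 14.1120 → up 20.1802 (V=47.5314), down 11.8541 (V=55.8575). Price 50.9952; hedge Δ=-1.0000, bond B=65.1072.
  t=2,j=1: stock 24.0240 → up 34.3543 (V=33.3572), down 20.1802 (V=47.5314). Price 41.0832; hedge Δ=-1.0000, bond B=65.1072.
  t=2,j=2: stock 40.8980 → up 58.4841 (V=17.8404), down 34.3543 (V=33.3572). Price 27.0166; hedge Δ=-0.6431, bond B=53.3163.
  t=1,j=0: stock 16.8000 → up 24.0240 (V=41.0832), down 14.1120 (V=50.9952). Price 45.8031; hedge Δ=-1.0000, bond B=62.6031.
  t=1,j=1: stock 28.6000 → up 40.8980 (V=27.0166), down 24.0240 (V=41.0832). Price 34.9182; hedge Δ=-0.8336, bond B=58.7599.
  t=0,j=0: stock 20.0000 → up 28.6000 (V=34.9182), down 16.8000 (V=45.8031). Price 40.4936; hedge Δ=-0.9225, bond B=58.9426.
Root portfolio cost Δ·20+B reproduces V0=40.4936.

(0,0): Delta=-0.9225 Bond=58.9426
(1,0): Delta=-1.0000 Bond=62.6031
(1,1): Delta=-0.8336 Bond=58.7599
(2,0): Delta=-1.0000 Bond=65.1072
(2,1): Delta=-1.0000 Bond=65.1072
(2,2): Delta=-0.6431 Bond=53.3163
(3,0): Delta=-1.0000 Bond=67.7115
(3,1): Delta=-1.0000 Bond=67.7115
(3,2): Delta=-1.0000 Bond=67.7115
(3,3): Delta=-0.2342 Bond=31.5370
V0=40.4936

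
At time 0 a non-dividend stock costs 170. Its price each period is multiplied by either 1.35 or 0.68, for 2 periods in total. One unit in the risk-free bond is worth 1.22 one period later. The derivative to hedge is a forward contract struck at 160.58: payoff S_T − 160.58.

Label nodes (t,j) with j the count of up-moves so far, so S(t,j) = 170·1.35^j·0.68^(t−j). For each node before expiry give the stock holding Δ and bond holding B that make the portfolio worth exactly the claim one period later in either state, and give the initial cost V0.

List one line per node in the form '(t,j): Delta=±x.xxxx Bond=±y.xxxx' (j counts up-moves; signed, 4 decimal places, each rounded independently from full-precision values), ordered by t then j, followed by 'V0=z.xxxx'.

(0,0): Delta=1.0000 Bond=-107.8877
(1,0): Delta=1.0000 Bond=-131.6230
(1,1): Delta=1.0000 Bond=-131.6230
V0=62.1123

Under the risk-neutral measure, an up-move has probability p* = (R−d)/(u−d) = 0.8060 and values discount at R = 1.22.
Terminal payoffs: V(2,0)=-81.9720, V(2,1)=-4.5200, V(2,2)=149.2450
(1,0): S=115.6000. Δ = (V_up−V_dn)/(S_up−S_dn) = (-4.5200−-81.9720)/(156.0600−78.6080) = 1.0000. V = [p*·-4.5200 + (1−p*)·-81.9720]/1.22 = -16.0230. B = V − Δ·S = -131.6230.
(1,1): S=229.5000. Δ = (V_up−V_dn)/(S_up−S_dn) = (149.2450−-4.5200)/(309.8250−156.0600) = 1.0000. V = [p*·149.2450 + (1−p*)·-4.5200]/1.22 = 97.8770. B = V − Δ·S = -131.6230.
(0,0): S=170.0000. Δ = (V_up−V_dn)/(S_up−S_dn) = (97.8770−-16.0230)/(229.5000−115.6000) = 1.0000. V = [p*·97.8770 + (1−p*)·-16.0230]/1.22 = 62.1123. B = V − Δ·S = -107.8877.
The time-0 hedge costs 62.1123, which is the no-arbitrage price.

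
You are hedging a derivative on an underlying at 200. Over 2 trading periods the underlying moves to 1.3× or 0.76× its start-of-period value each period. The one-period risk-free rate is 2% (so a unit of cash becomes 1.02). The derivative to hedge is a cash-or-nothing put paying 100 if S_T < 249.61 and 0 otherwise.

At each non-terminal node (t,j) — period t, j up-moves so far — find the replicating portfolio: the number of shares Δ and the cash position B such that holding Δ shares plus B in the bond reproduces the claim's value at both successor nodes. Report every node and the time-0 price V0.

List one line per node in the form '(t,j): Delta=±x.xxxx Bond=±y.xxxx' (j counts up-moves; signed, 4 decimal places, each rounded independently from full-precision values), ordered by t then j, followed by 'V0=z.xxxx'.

Risk-neutral probability p* = (R−d)/(u−d) = (1.02−0.76)/(1.3−0.76) = 0.4815.
Terminal payoffs: V(2,0)=100.0000, V(2,1)=100.0000, V(2,2)=0.0000
  t=1,j=0: stock 152.0000 → up 197.6000 (V=100.0000), down 115.5200 (V=100.0000). Price 98.0392; hedge Δ=0.0000, bond B=98.0392.
  t=1,j=1: stock 260.0000 → up 338.0000 (V=0.0000), down 197.6000 (V=100.0000). Price 50.8351; hedge Δ=-0.7123, bond B=236.0203.
  t=0,j=0: stock 200.0000 → up 260.0000 (V=50.8351), down 152.0000 (V=98.0392). Price 73.8346; hedge Δ=-0.4371, bond B=161.2496.
Each (Δ,B) replicates both successor values, so the strategy is self-financing and V0 is arbitrage-free.

(0,0): Delta=-0.4371 Bond=161.2496
(1,0): Delta=0.0000 Bond=98.0392
(1,1): Delta=-0.7123 Bond=236.0203
V0=73.8346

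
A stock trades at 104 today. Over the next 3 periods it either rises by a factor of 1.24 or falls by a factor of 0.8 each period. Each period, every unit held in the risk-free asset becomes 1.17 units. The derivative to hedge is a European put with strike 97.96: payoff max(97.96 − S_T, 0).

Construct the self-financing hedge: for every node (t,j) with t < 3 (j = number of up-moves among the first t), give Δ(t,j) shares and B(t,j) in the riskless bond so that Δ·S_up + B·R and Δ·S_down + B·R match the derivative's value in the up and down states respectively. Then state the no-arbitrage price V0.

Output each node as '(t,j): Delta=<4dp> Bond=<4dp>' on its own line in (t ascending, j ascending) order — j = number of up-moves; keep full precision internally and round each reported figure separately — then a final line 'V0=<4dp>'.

(0,0): Delta=-0.0777 Bond=8.8104
(1,0): Delta=-0.4116 Bond=38.0895
(1,1): Delta=-0.0370 Bond=5.0522
(2,0): Delta=-1.0000 Bond=83.7265
(2,1): Delta=-0.3398 Bond=37.1557
(2,2): Delta=0.0000 Bond=0.0000
V0=0.7274

Since d<R<u, set p* = (R−d)/(u−d) = 0.8409; price each node as the discounted p*-expectation of its children.
At expiry t=3: V(3,0)=44.7120, V(3,1)=15.4256, V(3,2)=0.0000, V(3,3)=0.0000
(2,0): S=66.5600. Δ = (V_up−V_dn)/(S_up−S_dn) = (15.4256−44.7120)/(82.5344−53.2480) = -1.0000. V = [p*·15.4256 + (1−p*)·44.7120]/1.17 = 17.1665. B = V − Δ·S = 83.7265.
(2,1): S=103.1680. Δ = (V_up−V_dn)/(S_up−S_dn) = (0.0000−15.4256)/(127.9283−82.5344) = -0.3398. V = [p*·0.0000 + (1−p*)·15.4256]/1.17 = 2.0975. B = V − Δ·S = 37.1557.
(2,2): S=159.9104. Δ = (V_up−V_dn)/(S_up−S_dn) = (0.0000−0.0000)/(198.2889−127.9283) = 0.0000. V = [p*·0.0000 + (1−p*)·0.0000]/1.17 = 0.0000. B = V − Δ·S = 0.0000.
(1,0): S=83.2000. Δ = (V_up−V_dn)/(S_up−S_dn) = (2.0975−17.1665)/(103.1680−66.5600) = -0.4116. V = [p*·2.0975 + (1−p*)·17.1665]/1.17 = 3.8417. B = V − Δ·S = 38.0895.
(1,1): S=128.9600. Δ = (V_up−V_dn)/(S_up−S_dn) = (0.0000−2.0975)/(159.9104−103.1680) = -0.0370. V = [p*·0.0000 + (1−p*)·2.0975]/1.17 = 0.2852. B = V − Δ·S = 5.0522.
(0,0): S=104.0000. Δ = (V_up−V_dn)/(S_up−S_dn) = (0.2852−3.8417)/(128.9600−83.2000) = -0.0777. V = [p*·0.2852 + (1−p*)·3.8417]/1.17 = 0.7274. B = V − Δ·S = 8.8104.
Each (Δ,B) replicates both successor values, so the strategy is self-financing and V0 is arbitrage-free.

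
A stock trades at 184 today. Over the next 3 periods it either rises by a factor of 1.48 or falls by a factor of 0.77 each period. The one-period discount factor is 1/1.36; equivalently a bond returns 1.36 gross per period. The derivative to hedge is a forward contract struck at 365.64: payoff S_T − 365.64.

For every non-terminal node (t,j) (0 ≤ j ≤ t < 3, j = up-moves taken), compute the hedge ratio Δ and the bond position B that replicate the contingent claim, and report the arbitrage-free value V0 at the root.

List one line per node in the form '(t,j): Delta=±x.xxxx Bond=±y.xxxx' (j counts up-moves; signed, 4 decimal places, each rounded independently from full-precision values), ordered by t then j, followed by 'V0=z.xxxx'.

Under the risk-neutral measure, an up-move has probability p* = (R−d)/(u−d) = 0.8310 and values discount at R = 1.36.
Terminal values V(3,·): V(3,0)=-281.6379, V(3,1)=-204.1815, V(3,2)=-55.3041, V(3,3)=230.8497
Node (2,0) S=109.0936: V=(p*·-204.1815+(1−p*)·-281.6379)/1.36=-159.7593; Δ=(-204.1815−-281.6379)/(161.4585−84.0021)=1.0000; B=V−Δ·S=-268.8529
Node (2,1) S=209.6864: V=(p*·-55.3041+(1−p*)·-204.1815)/1.36=-59.1665; Δ=(-55.3041−-204.1815)/(310.3359−161.4585)=1.0000; B=V−Δ·S=-268.8529
Node (2,2) S=403.0336: V=(p*·230.8497+(1−p*)·-55.3041)/1.36=134.1807; Δ=(230.8497−-55.3041)/(596.4897−310.3359)=1.0000; B=V−Δ·S=-268.8529
Node (1,0) S=141.6800: V=(p*·-59.1665+(1−p*)·-159.7593)/1.36=-56.0060; Δ=(-59.1665−-159.7593)/(209.6864−109.0936)=1.0000; B=V−Δ·S=-197.6860
Node (1,1) S=272.3200: V=(p*·134.1807+(1−p*)·-59.1665)/1.36=74.6340; Δ=(134.1807−-59.1665)/(403.0336−209.6864)=1.0000; B=V−Δ·S=-197.6860
Node (0,0) S=184.0000: V=(p*·74.6340+(1−p*)·-56.0060)/1.36=38.6427; Δ=(74.6340−-56.0060)/(272.3200−141.6800)=1.0000; B=V−Δ·S=-145.3573
Self-financing check: at every node Δ·S+B equals the discounted successor values.

(0,0): Delta=1.0000 Bond=-145.3573
(1,0): Delta=1.0000 Bond=-197.6860
(1,1): Delta=1.0000 Bond=-197.6860
(2,0): Delta=1.0000 Bond=-268.8529
(2,1): Delta=1.0000 Bond=-268.8529
(2,2): Delta=1.0000 Bond=-268.8529
V0=38.6427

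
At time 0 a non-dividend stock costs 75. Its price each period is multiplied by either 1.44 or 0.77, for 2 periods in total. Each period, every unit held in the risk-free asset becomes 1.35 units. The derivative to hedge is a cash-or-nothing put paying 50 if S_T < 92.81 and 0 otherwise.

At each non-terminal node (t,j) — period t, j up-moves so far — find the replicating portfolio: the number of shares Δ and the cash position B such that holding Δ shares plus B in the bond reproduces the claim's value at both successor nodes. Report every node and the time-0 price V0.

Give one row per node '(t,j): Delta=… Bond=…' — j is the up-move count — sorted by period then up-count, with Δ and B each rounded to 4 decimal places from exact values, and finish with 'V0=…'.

No-arbitrage ⇒ martingale measure with p* = (R−d)/(u−d) = 0.8657.
Terminal payoffs: V(2,0)=50.0000, V(2,1)=50.0000, V(2,2)=0.0000
  t=1,j=0: stock 57.7500 → up 83.1600 (V=50.0000), down 44.4675 (V=50.0000). Price 37.0370; hedge Δ=0.0000, bond B=37.0370.
  t=1,j=1: stock 108.0000 → up 155.5200 (V=0.0000), down 83.1600 (V=50.0000). Price 4.9751; hedge Δ=-0.6910, bond B=79.6020.
  t=0,j=0: stock 75.0000 → up 108.0000 (V=4.9751), down 57.7500 (V=37.0370). Price 6.8755; hedge Δ=-0.6380, bond B=54.7291.
Root portfolio cost Δ·75+B reproduces V0=6.8755.

(0,0): Delta=-0.6380 Bond=54.7291
(1,0): Delta=0.0000 Bond=37.0370
(1,1): Delta=-0.6910 Bond=79.6020
V0=6.8755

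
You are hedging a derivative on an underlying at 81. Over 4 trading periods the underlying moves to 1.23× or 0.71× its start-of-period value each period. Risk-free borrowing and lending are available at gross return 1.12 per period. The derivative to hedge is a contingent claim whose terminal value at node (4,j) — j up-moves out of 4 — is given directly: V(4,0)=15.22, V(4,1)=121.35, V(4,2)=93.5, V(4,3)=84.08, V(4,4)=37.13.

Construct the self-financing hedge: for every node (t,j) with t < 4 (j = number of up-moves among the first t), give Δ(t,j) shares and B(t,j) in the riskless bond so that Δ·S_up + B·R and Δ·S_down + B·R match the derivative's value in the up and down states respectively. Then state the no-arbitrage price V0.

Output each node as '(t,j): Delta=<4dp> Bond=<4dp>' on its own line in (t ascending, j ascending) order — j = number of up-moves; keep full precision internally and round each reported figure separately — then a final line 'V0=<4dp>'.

Since d<R<u, set p* = (R−d)/(u−d) = 0.7885; price each node as the discounted p*-expectation of its children.
Terminal values V(4,·): V(4,0)=15.2200, V(4,1)=121.3500, V(4,2)=93.5000, V(4,3)=84.0800, V(4,4)=37.1300
  t=3,j=0: stock 28.9908 → up 35.6587 (V=121.3500), down 20.5835 (V=15.2200). Price 88.3031; hedge Δ=7.0400, bond B=-115.7931.
  t=3,j=1: stock 50.2235 → up 61.7749 (V=93.5000), down 35.6587 (V=121.3500). Price 88.7423; hedge Δ=-1.0664, bond B=142.3000.
  t=3,j=2: stock 87.0069 → up 107.0185 (V=84.0800), down 61.7749 (V=93.5000). Price 76.8506; hedge Δ=-0.2082, bond B=94.9660.
  t=3,j=3: stock 150.7302 → up 185.3982 (V=37.1300), down 107.0185 (V=84.0800). Price 42.0194; hedge Δ=-0.5990, bond B=132.3079.
  t=2,j=0: stock 40.8321 → up 50.2235 (V=88.7423), down 28.9908 (V=88.3031). Price 79.1512; hedge Δ=0.0207, bond B=78.3066.
  t=2,j=1: stock 70.7373 → up 87.0069 (V=76.8506), down 50.2235 (V=88.7423). Price 70.8626; hedge Δ=-0.3233, bond B=93.7312.
  t=2,j=2: stock 122.5449 → up 150.7302 (V=42.0194), down 87.0069 (V=76.8506). Price 44.0960; hedge Δ=-0.5466, bond B=111.0791.
  t=1,j=0: stock 57.5100 → up 70.7373 (V=70.8626), down 40.8321 (V=79.1512). Price 64.8357; hedge Δ=-0.2772, bond B=80.7753.
  t=1,j=1: stock 99.6300 → up 122.5449 (V=44.0960), down 70.7373 (V=70.8626). Price 44.4270; hedge Δ=-0.5167, bond B=95.9012.
  t=0,j=0: stock 81.0000 → up 99.6300 (V=44.4270), down 57.5100 (V=64.8357). Price 43.5216; hedge Δ=-0.4845, bond B=82.7692.
Self-financing check: at every node Δ·S+B equals the discounted successor values.

(0,0): Delta=-0.4845 Bond=82.7692
(1,0): Delta=-0.2772 Bond=80.7753
(1,1): Delta=-0.5167 Bond=95.9012
(2,0): Delta=0.0207 Bond=78.3066
(2,1): Delta=-0.3233 Bond=93.7312
(2,2): Delta=-0.5466 Bond=111.0791
(3,0): Delta=7.0400 Bond=-115.7931
(3,1): Delta=-1.0664 Bond=142.3000
(3,2): Delta=-0.2082 Bond=94.9660
(3,3): Delta=-0.5990 Bond=132.3079
V0=43.5216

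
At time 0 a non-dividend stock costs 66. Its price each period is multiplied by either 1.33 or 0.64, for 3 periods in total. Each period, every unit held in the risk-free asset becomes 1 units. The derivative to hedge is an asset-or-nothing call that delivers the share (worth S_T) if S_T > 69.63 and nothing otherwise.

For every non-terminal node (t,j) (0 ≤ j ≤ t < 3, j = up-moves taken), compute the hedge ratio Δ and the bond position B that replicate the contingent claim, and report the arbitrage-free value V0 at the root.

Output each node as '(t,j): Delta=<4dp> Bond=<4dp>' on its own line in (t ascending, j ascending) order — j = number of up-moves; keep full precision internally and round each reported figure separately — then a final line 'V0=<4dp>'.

(0,0): Delta=1.3003 Bond=-34.5865
(1,0): Delta=1.3375 Bond=-36.1586
(1,1): Delta=1.2839 Bond=-33.1454
(2,0): Delta=0.0000 Bond=0.0000
(2,1): Delta=1.9275 Bond=-69.3040
(2,2): Delta=1.0000 Bond=0.0000
V0=51.2349

The replicating-portfolio and risk-neutral prices coincide; use p* = (1−0.64)/(1.33−0.64) = 0.5217 for the latter.
Terminal payoffs: V(3,0)=0.0000, V(3,1)=0.0000, V(3,2)=74.7183, V(3,3)=155.2740
  t=2,j=0: stock 27.0336 → up 35.9547 (V=0.0000), down 17.3015 (V=0.0000). Price 0.0000; hedge Δ=0.0000, bond B=0.0000.
  t=2,j=1: stock 56.1792 → up 74.7183 (V=74.7183), down 35.9547 (V=0.0000). Price 38.9835; hedge Δ=1.9275, bond B=-69.3040.
  t=2,j=2: stock 116.7474 → up 155.2740 (V=155.2740), down 74.7183 (V=74.7183). Price 116.7474; hedge Δ=1.0000, bond B=0.0000.
  t=1,j=0: stock 42.2400 → up 56.1792 (V=38.9835), down 27.0336 (V=0.0000). Price 20.3392; hedge Δ=1.3375, bond B=-36.1586.
  t=1,j=1: stock 87.7800 → up 116.7474 (V=116.7474), down 56.1792 (V=38.9835). Price 79.5560; hedge Δ=1.2839, bond B=-33.1454.
  t=0,j=0: stock 66.0000 → up 87.7800 (V=79.5560), down 42.2400 (V=20.3392). Price 51.2349; hedge Δ=1.3003, bond B=-34.5865.
Each (Δ,B) replicates both successor values, so the strategy is self-financing and V0 is arbitrage-free.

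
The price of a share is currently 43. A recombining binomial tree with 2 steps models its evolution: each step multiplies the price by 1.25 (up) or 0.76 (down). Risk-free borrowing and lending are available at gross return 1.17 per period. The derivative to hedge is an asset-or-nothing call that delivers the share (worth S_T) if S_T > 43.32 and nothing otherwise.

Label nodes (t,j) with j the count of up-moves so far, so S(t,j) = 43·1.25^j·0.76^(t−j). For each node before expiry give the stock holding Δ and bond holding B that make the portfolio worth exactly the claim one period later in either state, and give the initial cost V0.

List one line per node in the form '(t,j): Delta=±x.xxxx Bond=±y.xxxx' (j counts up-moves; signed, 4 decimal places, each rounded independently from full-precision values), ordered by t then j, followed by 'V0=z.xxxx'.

(0,0): Delta=2.2805 Bond=-63.6975
(1,0): Delta=0.0000 Bond=0.0000
(1,1): Delta=2.5510 Bond=-89.0677
V0=34.3631

Under the risk-neutral measure, an up-move has probability p* = (R−d)/(u−d) = 0.8367 and values discount at R = 1.17.
At expiry t=2: V(2,0)=0.0000, V(2,1)=0.0000, V(2,2)=67.1875
Node (1,0) S=32.6800: V=(p*·0.0000+(1−p*)·0.0000)/1.17=0.0000; Δ=(0.0000−0.0000)/(40.8500−24.8368)=0.0000; B=V−Δ·S=0.0000
Node (1,1) S=53.7500: V=(p*·67.1875+(1−p*)·0.0000)/1.17=48.0497; Δ=(67.1875−0.0000)/(67.1875−40.8500)=2.5510; B=V−Δ·S=-89.0677
Node (0,0) S=43.0000: V=(p*·48.0497+(1−p*)·0.0000)/1.17=34.3631; Δ=(48.0497−0.0000)/(53.7500−32.6800)=2.2805; B=V−Δ·S=-63.6975
Check: Δ(0,0)·S0 + B(0,0) = 34.3631 = V0.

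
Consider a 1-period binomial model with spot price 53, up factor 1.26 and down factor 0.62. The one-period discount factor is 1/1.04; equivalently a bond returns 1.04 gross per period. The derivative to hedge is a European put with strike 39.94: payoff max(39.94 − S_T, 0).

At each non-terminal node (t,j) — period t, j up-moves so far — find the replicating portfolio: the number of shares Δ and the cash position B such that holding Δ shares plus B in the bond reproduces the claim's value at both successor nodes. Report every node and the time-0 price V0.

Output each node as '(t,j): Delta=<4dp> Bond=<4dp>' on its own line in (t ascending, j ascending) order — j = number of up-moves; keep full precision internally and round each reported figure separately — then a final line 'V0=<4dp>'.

The replicating-portfolio and risk-neutral prices coincide; use p* = (1.04−0.62)/(1.26−0.62) = 0.6562 for the latter.
At expiry t=1: V(1,0)=7.0800, V(1,1)=0.0000
(0,0): S=53.0000. Δ = (V_up−V_dn)/(S_up−S_dn) = (0.0000−7.0800)/(66.7800−32.8600) = -0.2087. V = [p*·0.0000 + (1−p*)·7.0800]/1.04 = 2.3401. B = V − Δ·S = 13.4026.
Root portfolio cost Δ·53+B reproduces V0=2.3401.

(0,0): Delta=-0.2087 Bond=13.4026
V0=2.3401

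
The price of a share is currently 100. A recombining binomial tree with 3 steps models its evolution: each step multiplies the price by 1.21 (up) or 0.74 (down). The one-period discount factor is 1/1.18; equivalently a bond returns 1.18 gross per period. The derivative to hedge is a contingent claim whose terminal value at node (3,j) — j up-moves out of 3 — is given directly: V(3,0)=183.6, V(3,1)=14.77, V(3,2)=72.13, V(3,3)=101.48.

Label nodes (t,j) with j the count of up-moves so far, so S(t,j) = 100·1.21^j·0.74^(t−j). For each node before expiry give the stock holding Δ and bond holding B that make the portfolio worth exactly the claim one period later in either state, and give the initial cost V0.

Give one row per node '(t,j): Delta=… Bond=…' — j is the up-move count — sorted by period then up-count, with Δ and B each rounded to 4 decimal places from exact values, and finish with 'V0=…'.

Since d<R<u, set p* = (R−d)/(u−d) = 0.9362; price each node as the discounted p*-expectation of its children.
Terminal values V(3,·): V(3,0)=183.6000, V(3,1)=14.7700, V(3,2)=72.1300, V(3,3)=101.4800
  t=2,j=0: stock 54.7600 → up 66.2596 (V=14.7700), down 40.5224 (V=183.6000). Price 21.6495; hedge Δ=-6.5598, bond B=380.8622.
  t=2,j=1: stock 89.5400 → up 108.3434 (V=72.1300), down 66.2596 (V=14.7700). Price 58.0243; hedge Δ=1.3630, bond B=-64.0182.
  t=2,j=2: stock 146.4100 → up 177.1561 (V=101.4800), down 108.3434 (V=72.1300). Price 84.4124; hedge Δ=0.4265, bond B=21.9656.
  t=1,j=0: stock 74.0000 → up 89.5400 (V=58.0243), down 54.7600 (V=21.6495). Price 47.2055; hedge Δ=1.0459, bond B=-30.1878.
  t=1,j=1: stock 121.0000 → up 146.4100 (V=84.4124), down 89.5400 (V=58.0243). Price 70.1085; hedge Δ=0.4640, bond B=13.9638.
  t=0,j=0: stock 100.0000 → up 121.0000 (V=70.1085), down 74.0000 (V=47.2055). Price 58.1751; hedge Δ=0.4873, bond B=9.4454.
Self-financing check: at every node Δ·S+B equals the discounted successor values.

(0,0): Delta=0.4873 Bond=9.4454
(1,0): Delta=1.0459 Bond=-30.1878
(1,1): Delta=0.4640 Bond=13.9638
(2,0): Delta=-6.5598 Bond=380.8622
(2,1): Delta=1.3630 Bond=-64.0182
(2,2): Delta=0.4265 Bond=21.9656
V0=58.1751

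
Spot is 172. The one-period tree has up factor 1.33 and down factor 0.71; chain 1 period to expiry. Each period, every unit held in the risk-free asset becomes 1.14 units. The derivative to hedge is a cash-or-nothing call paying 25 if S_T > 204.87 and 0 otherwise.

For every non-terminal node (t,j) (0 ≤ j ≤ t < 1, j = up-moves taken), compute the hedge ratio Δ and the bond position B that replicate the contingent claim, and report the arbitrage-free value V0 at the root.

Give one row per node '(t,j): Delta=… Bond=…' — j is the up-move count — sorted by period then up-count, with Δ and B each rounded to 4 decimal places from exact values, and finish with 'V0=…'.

(0,0): Delta=0.2344 Bond=-25.1132
V0=15.2094

Risk-neutral probability p* = (R−d)/(u−d) = (1.14−0.71)/(1.33−0.71) = 0.6935.
At expiry t=1: V(1,0)=0.0000, V(1,1)=25.0000
Node (0,0) S=172.0000: V=(p*·25.0000+(1−p*)·0.0000)/1.14=15.2094; Δ=(25.0000−0.0000)/(228.7600−122.1200)=0.2344; B=V−Δ·S=-25.1132
The time-0 hedge costs 15.2094, which is the no-arbitrage price.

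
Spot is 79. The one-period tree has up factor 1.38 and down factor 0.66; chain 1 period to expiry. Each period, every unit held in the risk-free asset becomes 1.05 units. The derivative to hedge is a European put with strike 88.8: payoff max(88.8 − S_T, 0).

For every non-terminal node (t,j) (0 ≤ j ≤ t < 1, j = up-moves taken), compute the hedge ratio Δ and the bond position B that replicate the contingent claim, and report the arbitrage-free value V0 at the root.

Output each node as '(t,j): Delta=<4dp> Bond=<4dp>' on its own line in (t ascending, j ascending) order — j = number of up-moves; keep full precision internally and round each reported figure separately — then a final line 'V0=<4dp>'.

(0,0): Delta=-0.6445 Bond=66.9190
V0=16.0024

No-arbitrage ⇒ martingale measure with p* = (R−d)/(u−d) = 0.5417.
At expiry t=1: V(1,0)=36.6600, V(1,1)=0.0000
Node (0,0) S=79.0000: V=(p*·0.0000+(1−p*)·36.6600)/1.05=16.0024; Δ=(0.0000−36.6600)/(109.0200−52.1400)=-0.6445; B=V−Δ·S=66.9190
The time-0 hedge costs 16.0024, which is the no-arbitrage price.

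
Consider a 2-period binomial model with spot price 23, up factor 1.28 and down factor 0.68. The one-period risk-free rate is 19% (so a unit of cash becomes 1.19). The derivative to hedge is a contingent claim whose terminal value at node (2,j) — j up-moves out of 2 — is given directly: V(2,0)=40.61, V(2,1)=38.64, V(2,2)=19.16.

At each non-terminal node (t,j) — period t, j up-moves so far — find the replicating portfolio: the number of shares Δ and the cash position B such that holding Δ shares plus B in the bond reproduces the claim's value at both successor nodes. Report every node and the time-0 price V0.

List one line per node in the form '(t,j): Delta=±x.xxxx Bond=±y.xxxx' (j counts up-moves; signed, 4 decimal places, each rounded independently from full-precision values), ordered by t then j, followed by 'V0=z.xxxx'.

(0,0): Delta=-1.0263 Bond=40.9831
(1,0): Delta=-0.2099 Bond=36.0022
(1,1): Delta=-1.1028 Bond=51.0230
V0=17.3787

No-arbitrage ⇒ martingale measure with p* = (R−d)/(u−d) = 0.8500.
Payoff layer (t=2): V(2,0)=40.6100, V(2,1)=38.6400, V(2,2)=19.1600
Node (1,0) S=15.6400: V=(p*·38.6400+(1−p*)·40.6100)/1.19=32.7189; Δ=(38.6400−40.6100)/(20.0192−10.6352)=-0.2099; B=V−Δ·S=36.0022
Node (1,1) S=29.4400: V=(p*·19.1600+(1−p*)·38.6400)/1.19=18.5563; Δ=(19.1600−38.6400)/(37.6832−20.0192)=-1.1028; B=V−Δ·S=51.0230
Node (0,0) S=23.0000: V=(p*·18.5563+(1−p*)·32.7189)/1.19=17.3787; Δ=(18.5563−32.7189)/(29.4400−15.6400)=-1.0263; B=V−Δ·S=40.9831
Self-financing check: at every node Δ·S+B equals the discounted successor values.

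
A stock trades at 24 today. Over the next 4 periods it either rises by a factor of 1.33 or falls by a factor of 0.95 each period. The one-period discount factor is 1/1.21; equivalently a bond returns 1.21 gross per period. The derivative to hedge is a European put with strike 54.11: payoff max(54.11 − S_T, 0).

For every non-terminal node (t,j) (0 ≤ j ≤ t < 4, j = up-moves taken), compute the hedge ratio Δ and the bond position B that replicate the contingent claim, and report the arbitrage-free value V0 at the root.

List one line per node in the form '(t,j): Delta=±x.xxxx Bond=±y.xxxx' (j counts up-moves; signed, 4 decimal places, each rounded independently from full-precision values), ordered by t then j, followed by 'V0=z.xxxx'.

Risk-neutral probability p* = (R−d)/(u−d) = (1.21−0.95)/(1.33−0.95) = 0.6842.
At expiry t=4: V(4,0)=34.5619, V(4,1)=26.7426, V(4,2)=15.7956, V(4,3)=0.4699, V(4,4)=0.0000
(3,0): S=20.5770. Δ = (V_up−V_dn)/(S_up−S_dn) = (26.7426−34.5619)/(27.3674−19.5481) = -1.0000. V = [p*·26.7426 + (1−p*)·34.5619]/1.21 = 24.1420. B = V − Δ·S = 44.7190.
(3,1): S=28.8078. Δ = (V_up−V_dn)/(S_up−S_dn) = (15.7956−26.7426)/(38.3144−27.3674) = -1.0000. V = [p*·15.7956 + (1−p*)·26.7426]/1.21 = 15.9112. B = V − Δ·S = 44.7190.
(3,2): S=40.3309. Δ = (V_up−V_dn)/(S_up−S_dn) = (0.4699−15.7956)/(53.6401−38.3144) = -1.0000. V = [p*·0.4699 + (1−p*)·15.7956]/1.21 = 4.3881. B = V − Δ·S = 44.7190.
(3,3): S=56.4633. Δ = (V_up−V_dn)/(S_up−S_dn) = (0.0000−0.4699)/(75.0962−53.6401) = -0.0219. V = [p*·0.0000 + (1−p*)·0.4699]/1.21 = 0.1226. B = V − Δ·S = 1.3591.
(2,0): S=21.6600. Δ = (V_up−V_dn)/(S_up−S_dn) = (15.9112−24.1420)/(28.8078−20.5770) = -1.0000. V = [p*·15.9112 + (1−p*)·24.1420]/1.21 = 15.2979. B = V − Δ·S = 36.9579.
(2,1): S=30.3240. Δ = (V_up−V_dn)/(S_up−S_dn) = (4.3881−15.9112)/(40.3309−28.8078) = -1.0000. V = [p*·4.3881 + (1−p*)·15.9112]/1.21 = 6.6339. B = V − Δ·S = 36.9579.
(2,2): S=42.4536. Δ = (V_up−V_dn)/(S_up−S_dn) = (0.1226−4.3881)/(56.4633−40.3309) = -0.2644. V = [p*·0.1226 + (1−p*)·4.3881]/1.21 = 1.2146. B = V − Δ·S = 12.4395.
(1,0): S=22.8000. Δ = (V_up−V_dn)/(S_up−S_dn) = (6.6339−15.2979)/(30.3240−21.6600) = -1.0000. V = [p*·6.6339 + (1−p*)·15.2979]/1.21 = 7.7437. B = V − Δ·S = 30.5437.
(1,1): S=31.9200. Δ = (V_up−V_dn)/(S_up−S_dn) = (1.2146−6.6339)/(42.4536−30.3240) = -0.4468. V = [p*·1.2146 + (1−p*)·6.6339]/1.21 = 2.4181. B = V − Δ·S = 16.6794.
(0,0): S=24.0000. Δ = (V_up−V_dn)/(S_up−S_dn) = (2.4181−7.7437)/(31.9200−22.8000) = -0.5839. V = [p*·2.4181 + (1−p*)·7.7437]/1.21 = 3.3883. B = V − Δ·S = 17.4030.
Root portfolio cost Δ·24+B reproduces V0=3.3883.

(0,0): Delta=-0.5839 Bond=17.4030
(1,0): Delta=-1.0000 Bond=30.5437
(1,1): Delta=-0.4468 Bond=16.6794
(2,0): Delta=-1.0000 Bond=36.9579
(2,1): Delta=-1.0000 Bond=36.9579
(2,2): Delta=-0.2644 Bond=12.4395
(3,0): Delta=-1.0000 Bond=44.7190
(3,1): Delta=-1.0000 Bond=44.7190
(3,2): Delta=-1.0000 Bond=44.7190
(3,3): Delta=-0.0219 Bond=1.3591
V0=3.3883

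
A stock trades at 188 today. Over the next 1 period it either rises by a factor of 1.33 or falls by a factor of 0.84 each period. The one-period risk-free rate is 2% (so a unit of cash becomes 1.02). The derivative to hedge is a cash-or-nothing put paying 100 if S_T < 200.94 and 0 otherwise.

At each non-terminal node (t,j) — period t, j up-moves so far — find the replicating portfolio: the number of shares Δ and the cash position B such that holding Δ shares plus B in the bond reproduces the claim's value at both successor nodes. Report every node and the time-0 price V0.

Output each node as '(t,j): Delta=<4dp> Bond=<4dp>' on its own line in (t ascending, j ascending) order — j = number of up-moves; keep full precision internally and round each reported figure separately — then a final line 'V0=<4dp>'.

The replicating-portfolio and risk-neutral prices coincide; use p* = (1.02−0.84)/(1.33−0.84) = 0.3673 for the latter.
At expiry t=1: V(1,0)=100.0000, V(1,1)=0.0000
Node (0,0) S=188.0000: V=(p*·0.0000+(1−p*)·100.0000)/1.02=62.0248; Δ=(0.0000−100.0000)/(250.0400−157.9200)=-1.0855; B=V−Δ·S=266.1064
Self-financing check: at every node Δ·S+B equals the discounted successor values.

(0,0): Delta=-1.0855 Bond=266.1064
V0=62.0248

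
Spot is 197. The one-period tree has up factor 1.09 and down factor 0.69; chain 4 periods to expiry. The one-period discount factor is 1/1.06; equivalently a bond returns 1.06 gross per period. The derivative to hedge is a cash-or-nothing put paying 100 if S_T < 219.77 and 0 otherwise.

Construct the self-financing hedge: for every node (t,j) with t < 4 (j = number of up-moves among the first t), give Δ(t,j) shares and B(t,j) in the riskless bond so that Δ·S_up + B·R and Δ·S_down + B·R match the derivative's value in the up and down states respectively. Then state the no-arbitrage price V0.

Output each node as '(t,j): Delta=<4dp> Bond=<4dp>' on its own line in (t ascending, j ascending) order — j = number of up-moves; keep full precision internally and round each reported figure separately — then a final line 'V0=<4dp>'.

(0,0): Delta=-0.8433 Bond=187.3505
(1,0): Delta=0.0000 Bond=83.9619
(1,1): Delta=-0.8866 Bond=207.8858
(2,0): Delta=0.0000 Bond=88.9996
(2,1): Delta=0.0000 Bond=88.9996
(2,2): Delta=-0.9321 Bond=231.0097
(3,0): Delta=0.0000 Bond=94.3396
(3,1): Delta=0.0000 Bond=94.3396
(3,2): Delta=0.0000 Bond=94.3396
(3,3): Delta=-0.9799 Bond=257.0755
V0=21.2207

Since d<R<u, set p* = (R−d)/(u−d) = 0.9250; price each node as the discounted p*-expectation of its children.
Payoff layer (t=4): V(4,0)=100.0000, V(4,1)=100.0000, V(4,2)=100.0000, V(4,3)=100.0000, V(4,4)=0.0000
Node (3,0) S=64.7163: V=(p*·100.0000+(1−p*)·100.0000)/1.06=94.3396; Δ=(100.0000−100.0000)/(70.5407−44.6542)=0.0000; B=V−Δ·S=94.3396
Node (3,1) S=102.2330: V=(p*·100.0000+(1−p*)·100.0000)/1.06=94.3396; Δ=(100.0000−100.0000)/(111.4339−70.5407)=0.0000; B=V−Δ·S=94.3396
Node (3,2) S=161.4984: V=(p*·100.0000+(1−p*)·100.0000)/1.06=94.3396; Δ=(100.0000−100.0000)/(176.0333−111.4339)=0.0000; B=V−Δ·S=94.3396
Node (3,3) S=255.1207: V=(p*·0.0000+(1−p*)·100.0000)/1.06=7.0755; Δ=(0.0000−100.0000)/(278.0816−176.0333)=-0.9799; B=V−Δ·S=257.0755
Node (2,0) S=93.7917: V=(p*·94.3396+(1−p*)·94.3396)/1.06=88.9996; Δ=(94.3396−94.3396)/(102.2330−64.7163)=0.0000; B=V−Δ·S=88.9996
Node (2,1) S=148.1637: V=(p*·94.3396+(1−p*)·94.3396)/1.06=88.9996; Δ=(94.3396−94.3396)/(161.4984−102.2330)=0.0000; B=V−Δ·S=88.9996
Node (2,2) S=234.0557: V=(p*·7.0755+(1−p*)·94.3396)/1.06=12.8493; Δ=(7.0755−94.3396)/(255.1207−161.4984)=-0.9321; B=V−Δ·S=231.0097
Node (1,0) S=135.9300: V=(p*·88.9996+(1−p*)·88.9996)/1.06=83.9619; Δ=(88.9996−88.9996)/(148.1637−93.7917)=0.0000; B=V−Δ·S=83.9619
Node (1,1) S=214.7300: V=(p*·12.8493+(1−p*)·88.9996)/1.06=17.5100; Δ=(12.8493−88.9996)/(234.0557−148.1637)=-0.8866; B=V−Δ·S=207.8858
Node (0,0) S=197.0000: V=(p*·17.5100+(1−p*)·83.9619)/1.06=21.2207; Δ=(17.5100−83.9619)/(214.7300−135.9300)=-0.8433; B=V−Δ·S=187.3505
Check: Δ(0,0)·S0 + B(0,0) = 21.2207 = V0.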